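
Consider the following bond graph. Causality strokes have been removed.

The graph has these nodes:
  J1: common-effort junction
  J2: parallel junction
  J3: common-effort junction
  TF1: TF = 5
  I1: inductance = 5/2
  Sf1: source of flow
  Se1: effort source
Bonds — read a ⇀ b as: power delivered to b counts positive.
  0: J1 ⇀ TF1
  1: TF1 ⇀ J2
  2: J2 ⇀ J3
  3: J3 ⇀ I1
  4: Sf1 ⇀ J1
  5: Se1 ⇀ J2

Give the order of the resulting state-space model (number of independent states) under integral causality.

β4 stroke→Sf1  (Sf1 fixes flow; stroke at Sf1)
β5 stroke→J2  (Se1: effort source, stroke at far end)
β0 stroke→J1  (J1: last free bond brings effort in)
β1 stroke→TF1  (J2 effort already set via bond 5)
β2 stroke→J3  (0-jn J2 has e-setter on 5)
β3 stroke→I1  (J3 effort already set via bond 2)

1  (I1 all integral)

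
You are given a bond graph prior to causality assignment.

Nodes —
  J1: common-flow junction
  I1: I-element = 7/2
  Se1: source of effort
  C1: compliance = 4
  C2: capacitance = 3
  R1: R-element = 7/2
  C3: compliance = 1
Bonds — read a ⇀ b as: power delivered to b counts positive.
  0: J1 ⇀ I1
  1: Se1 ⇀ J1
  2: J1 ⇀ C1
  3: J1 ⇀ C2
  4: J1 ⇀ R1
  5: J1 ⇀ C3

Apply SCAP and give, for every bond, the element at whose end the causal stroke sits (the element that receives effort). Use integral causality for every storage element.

bond 0 →I1
bond 1 →J1
bond 2 →J1
bond 3 →J1
bond 4 →J1
bond 5 →J1

b1 stroke→J1  (Se1 fixes effort; stroke away)
b0 stroke→I1  (prefer integral on I1)
b2 stroke→J1  (1-jn J1 has f-setter on 0)
b3 stroke→J1  (J1 flow already set via bond 0)
b4 stroke→J1  (common-f at J1 fixed by 0)
b5 stroke→J1  (J1: bond 0 brought flow, rest push out)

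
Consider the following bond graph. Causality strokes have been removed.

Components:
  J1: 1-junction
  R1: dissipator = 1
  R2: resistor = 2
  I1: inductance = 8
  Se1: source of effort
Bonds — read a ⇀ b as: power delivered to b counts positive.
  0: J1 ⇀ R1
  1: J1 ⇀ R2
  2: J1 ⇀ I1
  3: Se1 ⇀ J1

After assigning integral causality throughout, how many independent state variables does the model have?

bond 3 stroke at J1  (Se1 fixes effort; stroke away)
bond 2 stroke at I1  (I1 integral (f out))
bond 0 stroke at J1  (J1: bond 2 brought flow, rest push out)
bond 1 stroke at J1  (J1 flow already set via bond 2)

1  (I1 all integral)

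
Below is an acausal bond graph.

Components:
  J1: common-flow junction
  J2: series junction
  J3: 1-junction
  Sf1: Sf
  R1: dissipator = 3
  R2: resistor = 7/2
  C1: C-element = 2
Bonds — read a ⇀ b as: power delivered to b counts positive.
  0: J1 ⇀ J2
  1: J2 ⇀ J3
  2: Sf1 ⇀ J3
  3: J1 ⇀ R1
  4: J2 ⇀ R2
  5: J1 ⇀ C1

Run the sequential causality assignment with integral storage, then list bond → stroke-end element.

#2 stroke→Sf1  (Sf1 fixes flow; stroke at Sf1)
#1 stroke→J3  (J3: bond 2 brought flow, rest push out)
#0 stroke→J2  (common-f at J2 fixed by 1)
#4 stroke→J2  (J2 flow already set via bond 1)
#3 stroke→J1  (J1 flow already set via bond 0)
#5 stroke→J1  (1-jn J1 has f-setter on 0)

#0 →J2
#1 →J3
#2 →Sf1
#3 →J1
#4 →J2
#5 →J1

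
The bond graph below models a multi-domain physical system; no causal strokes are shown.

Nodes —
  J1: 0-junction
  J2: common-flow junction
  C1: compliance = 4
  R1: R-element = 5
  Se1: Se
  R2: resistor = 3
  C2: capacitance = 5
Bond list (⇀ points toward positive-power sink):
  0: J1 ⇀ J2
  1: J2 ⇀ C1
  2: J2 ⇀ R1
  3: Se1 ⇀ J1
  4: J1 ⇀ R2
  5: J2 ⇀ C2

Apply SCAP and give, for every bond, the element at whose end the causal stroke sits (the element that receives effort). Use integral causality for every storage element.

b3 stroke→J1  (Se1: effort source, stroke at far end)
b0 stroke→J2  (J1: bond 3 brought effort, rest push out)
b4 stroke→R2  (J1: bond 3 brought effort, rest push out)
b1 stroke→J2  (C1: C, integral causality)
b5 stroke→J2  (C2 outputs effort q/C2)
b2 stroke→R1  (J2 needs exactly one f-in)

bond 0 stroke at J2
bond 1 stroke at J2
bond 2 stroke at R1
bond 3 stroke at J1
bond 4 stroke at R2
bond 5 stroke at J2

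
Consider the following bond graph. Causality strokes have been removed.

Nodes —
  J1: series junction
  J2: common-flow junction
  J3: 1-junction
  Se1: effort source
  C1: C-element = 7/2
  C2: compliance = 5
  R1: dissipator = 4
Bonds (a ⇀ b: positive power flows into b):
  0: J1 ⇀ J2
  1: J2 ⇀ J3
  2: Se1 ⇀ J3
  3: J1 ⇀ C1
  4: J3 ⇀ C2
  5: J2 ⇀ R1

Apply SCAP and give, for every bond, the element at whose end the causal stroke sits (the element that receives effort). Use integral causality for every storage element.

#0 stroke at J2
#1 stroke at J2
#2 stroke at J3
#3 stroke at J1
#4 stroke at J3
#5 stroke at R1

bond 2 stroke→J3  (Se1: effort source, stroke at far end)
bond 3 stroke→J1  (prefer integral on C1)
bond 0 stroke→J2  (only one flow-in slot at J1)
bond 4 stroke→J3  (C2: C, integral causality)
bond 1 stroke→J2  (only one flow-in slot at J3)
bond 5 stroke→R1  (only one flow-in slot at J2)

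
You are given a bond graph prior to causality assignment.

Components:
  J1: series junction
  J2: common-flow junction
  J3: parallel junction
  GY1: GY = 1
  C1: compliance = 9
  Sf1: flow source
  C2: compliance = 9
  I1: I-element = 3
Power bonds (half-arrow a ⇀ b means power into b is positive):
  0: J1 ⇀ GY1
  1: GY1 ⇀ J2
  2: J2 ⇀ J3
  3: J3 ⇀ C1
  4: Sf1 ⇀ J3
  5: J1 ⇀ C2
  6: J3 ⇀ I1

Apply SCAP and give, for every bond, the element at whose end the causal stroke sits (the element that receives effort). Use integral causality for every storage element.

bond 0 stroke at GY1
bond 1 stroke at GY1
bond 2 stroke at J2
bond 3 stroke at J3
bond 4 stroke at Sf1
bond 5 stroke at J1
bond 6 stroke at I1

β4 stroke at Sf1  (Sf1: flow source, stroke at near end)
β3 stroke at J3  (C1: C, integral causality)
β2 stroke at J2  (0-jn J3 has e-setter on 3)
β6 stroke at I1  (common-e at J3 fixed by 3)
β1 stroke at GY1  (J2 needs exactly one f-in)
β0 stroke at GY1  (through GY1, causality inverts; strokes same side of GY1)
β5 stroke at J1  (common-f at J1 fixed by 0)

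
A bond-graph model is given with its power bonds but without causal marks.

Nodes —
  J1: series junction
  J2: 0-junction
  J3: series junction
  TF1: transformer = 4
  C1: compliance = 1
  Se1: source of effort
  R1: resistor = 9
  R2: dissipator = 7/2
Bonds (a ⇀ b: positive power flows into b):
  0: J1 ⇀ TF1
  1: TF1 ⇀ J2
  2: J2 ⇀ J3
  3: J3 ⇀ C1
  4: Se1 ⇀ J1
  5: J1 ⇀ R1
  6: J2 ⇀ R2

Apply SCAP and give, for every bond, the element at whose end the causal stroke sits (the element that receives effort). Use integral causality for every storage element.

b4 →J1  (Se1 (Se) sets effort on bond)
b3 →J3  (prefer integral on C1)
b2 →J2  (closing 1-jn rule on J3)
b1 →TF1  (J2: bond 2 brought effort, rest push out)
b6 →R2  (J2: bond 2 brought effort, rest push out)
b0 →J1  (TF1: transformer flips bond 1)
b5 →R1  (J1: last free bond brings flow in)

β0 stroke at J1
β1 stroke at TF1
β2 stroke at J2
β3 stroke at J3
β4 stroke at J1
β5 stroke at R1
β6 stroke at R2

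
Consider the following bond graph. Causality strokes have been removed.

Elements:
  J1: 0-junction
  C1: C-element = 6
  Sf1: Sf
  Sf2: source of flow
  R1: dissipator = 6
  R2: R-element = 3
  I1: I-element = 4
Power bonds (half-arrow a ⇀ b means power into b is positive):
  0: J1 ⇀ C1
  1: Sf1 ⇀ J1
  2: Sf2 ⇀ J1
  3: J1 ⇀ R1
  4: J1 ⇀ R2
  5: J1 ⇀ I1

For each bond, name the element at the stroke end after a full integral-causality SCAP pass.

#0 stroke→J1
#1 stroke→Sf1
#2 stroke→Sf2
#3 stroke→R1
#4 stroke→R2
#5 stroke→I1

β1 stroke→Sf1  (Sf1: flow source, stroke at near end)
β2 stroke→Sf2  (Sf2 (Sf) sets flow on bond)
β0 stroke→J1  (C1 outputs effort q/C1)
β3 stroke→R1  (J1 effort already set via bond 0)
β4 stroke→R2  (J1: bond 0 brought effort, rest push out)
β5 stroke→I1  (J1: bond 0 brought effort, rest push out)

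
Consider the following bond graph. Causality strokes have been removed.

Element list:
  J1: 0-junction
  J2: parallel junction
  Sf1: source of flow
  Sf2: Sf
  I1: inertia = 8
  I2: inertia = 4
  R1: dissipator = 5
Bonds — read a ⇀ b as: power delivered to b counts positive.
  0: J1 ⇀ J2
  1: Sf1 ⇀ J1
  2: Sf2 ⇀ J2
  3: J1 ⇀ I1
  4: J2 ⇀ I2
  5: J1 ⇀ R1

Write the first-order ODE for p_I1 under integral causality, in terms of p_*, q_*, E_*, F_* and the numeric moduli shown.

β1 stroke→Sf1  (Sf1 fixes flow; stroke at Sf1)
β2 stroke→Sf2  (source Sf2 imposes f)
β3 stroke→I1  (I1: I, integral causality)
β4 stroke→I2  (I2 integral (f out))
β0 stroke→J2  (J2 needs exactly one e-in)
β5 stroke→J1  (only one effort-in slot at J1)

dp_I1/dt = 5*F_Sf1 + 5*F_Sf2 - 5*p_I1/8 - 5*p_I2/4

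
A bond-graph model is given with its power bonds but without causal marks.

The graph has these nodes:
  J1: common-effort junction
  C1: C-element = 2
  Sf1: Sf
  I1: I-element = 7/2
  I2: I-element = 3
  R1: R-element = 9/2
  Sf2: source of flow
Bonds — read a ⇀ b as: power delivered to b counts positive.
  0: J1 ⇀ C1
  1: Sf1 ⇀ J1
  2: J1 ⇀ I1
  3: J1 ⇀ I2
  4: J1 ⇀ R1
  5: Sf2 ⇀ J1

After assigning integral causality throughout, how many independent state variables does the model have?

bond 1 stroke at Sf1  (source Sf1 imposes f)
bond 5 stroke at Sf2  (Sf2 (Sf) sets flow on bond)
bond 0 stroke at J1  (C1 integral (e out))
bond 2 stroke at I1  (J1 effort already set via bond 0)
bond 3 stroke at I2  (J1 effort already set via bond 0)
bond 4 stroke at R1  (J1: bond 0 brought effort, rest push out)

3  (C1, I1, I2 all integral)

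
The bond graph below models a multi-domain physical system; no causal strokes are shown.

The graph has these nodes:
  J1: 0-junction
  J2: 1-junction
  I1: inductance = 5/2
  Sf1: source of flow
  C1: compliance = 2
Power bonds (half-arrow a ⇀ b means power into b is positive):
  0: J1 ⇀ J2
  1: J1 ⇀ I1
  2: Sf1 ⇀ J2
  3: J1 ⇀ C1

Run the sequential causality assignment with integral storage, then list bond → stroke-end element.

b0 stroke→J2
b1 stroke→I1
b2 stroke→Sf1
b3 stroke→J1

bond 2 stroke at Sf1  (source Sf1 imposes f)
bond 0 stroke at J2  (J2 flow already set via bond 2)
bond 1 stroke at I1  (I1 outputs flow p/I1)
bond 3 stroke at J1  (J1 needs exactly one e-in)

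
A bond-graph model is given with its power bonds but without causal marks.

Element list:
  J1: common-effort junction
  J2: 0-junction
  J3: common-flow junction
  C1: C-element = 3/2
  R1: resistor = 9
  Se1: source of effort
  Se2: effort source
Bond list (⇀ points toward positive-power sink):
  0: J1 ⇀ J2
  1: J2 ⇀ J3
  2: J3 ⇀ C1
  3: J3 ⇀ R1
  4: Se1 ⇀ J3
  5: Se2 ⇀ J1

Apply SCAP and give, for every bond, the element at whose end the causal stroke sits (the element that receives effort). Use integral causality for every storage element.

#4 stroke at J3  (Se1 fixes effort; stroke away)
#5 stroke at J1  (source Se2 imposes e)
#0 stroke at J2  (0-jn J1 has e-setter on 5)
#1 stroke at J3  (0-jn J2 has e-setter on 0)
#2 stroke at J3  (C1: C, integral causality)
#3 stroke at R1  (only one flow-in slot at J3)

#0 |J2
#1 |J3
#2 |J3
#3 |R1
#4 |J3
#5 |J1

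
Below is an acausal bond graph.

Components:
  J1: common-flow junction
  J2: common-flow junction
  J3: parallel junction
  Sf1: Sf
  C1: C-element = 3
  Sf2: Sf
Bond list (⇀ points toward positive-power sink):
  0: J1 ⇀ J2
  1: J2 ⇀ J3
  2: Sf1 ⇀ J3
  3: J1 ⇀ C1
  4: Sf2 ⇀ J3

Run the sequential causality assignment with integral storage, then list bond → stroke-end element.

b0 →J2
b1 →J3
b2 →Sf1
b3 →J1
b4 →Sf2

bond 2 stroke→Sf1  (Sf1: flow source, stroke at near end)
bond 4 stroke→Sf2  (source Sf2 imposes f)
bond 1 stroke→J3  (only one effort-in slot at J3)
bond 0 stroke→J2  (J2 flow already set via bond 1)
bond 3 stroke→J1  (common-f at J1 fixed by 0)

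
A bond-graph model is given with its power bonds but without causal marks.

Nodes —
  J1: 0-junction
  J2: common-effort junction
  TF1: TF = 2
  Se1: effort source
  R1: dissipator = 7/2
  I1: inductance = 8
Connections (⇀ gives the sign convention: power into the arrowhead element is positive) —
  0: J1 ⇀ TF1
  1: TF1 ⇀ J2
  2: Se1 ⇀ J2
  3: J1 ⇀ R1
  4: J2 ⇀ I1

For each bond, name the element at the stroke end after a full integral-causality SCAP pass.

bond 2 stroke at J2  (Se1 fixes effort; stroke away)
bond 1 stroke at TF1  (0-jn J2 has e-setter on 2)
bond 4 stroke at I1  (common-e at J2 fixed by 2)
bond 0 stroke at J1  (TF1 one-in-one-out from 1)
bond 3 stroke at R1  (0-jn J1 has e-setter on 0)

β0 →J1
β1 →TF1
β2 →J2
β3 →R1
β4 →I1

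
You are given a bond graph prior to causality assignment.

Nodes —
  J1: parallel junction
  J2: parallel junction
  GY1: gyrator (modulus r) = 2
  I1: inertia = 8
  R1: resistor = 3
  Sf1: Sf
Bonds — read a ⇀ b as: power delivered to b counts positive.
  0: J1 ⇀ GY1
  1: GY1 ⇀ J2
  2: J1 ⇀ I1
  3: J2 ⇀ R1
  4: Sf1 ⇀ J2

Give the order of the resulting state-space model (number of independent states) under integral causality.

bond 4 stroke→Sf1  (Sf1 fixes flow; stroke at Sf1)
bond 2 stroke→I1  (prefer integral on I1)
bond 0 stroke→J1  (J1: last free bond brings effort in)
bond 1 stroke→J2  (GY1 both-in/both-out from 0)
bond 3 stroke→R1  (common-e at J2 fixed by 1)

1  (I1 all integral)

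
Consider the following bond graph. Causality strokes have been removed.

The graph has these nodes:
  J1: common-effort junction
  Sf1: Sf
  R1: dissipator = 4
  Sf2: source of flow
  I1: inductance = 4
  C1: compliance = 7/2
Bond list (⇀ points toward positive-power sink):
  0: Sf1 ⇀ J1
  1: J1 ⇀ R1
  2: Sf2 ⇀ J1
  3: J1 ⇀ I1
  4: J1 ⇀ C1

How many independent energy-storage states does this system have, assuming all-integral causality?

bond 0 |Sf1  (Sf1: flow source, stroke at near end)
bond 2 |Sf2  (source Sf2 imposes f)
bond 3 |I1  (I1: I, integral causality)
bond 4 |J1  (prefer integral on C1)
bond 1 |R1  (common-e at J1 fixed by 4)

2  (C1, I1 all integral)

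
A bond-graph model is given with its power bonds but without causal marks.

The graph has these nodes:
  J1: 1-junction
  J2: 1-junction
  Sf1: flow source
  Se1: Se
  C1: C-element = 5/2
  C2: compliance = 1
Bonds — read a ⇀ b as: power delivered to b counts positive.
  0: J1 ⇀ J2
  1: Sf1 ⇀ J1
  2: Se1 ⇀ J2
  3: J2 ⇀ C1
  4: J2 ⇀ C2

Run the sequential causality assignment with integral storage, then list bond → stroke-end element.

b0 |J1
b1 |Sf1
b2 |J2
b3 |J2
b4 |J2

bond 1 stroke→Sf1  (Sf1: flow source, stroke at near end)
bond 2 stroke→J2  (source Se1 imposes e)
bond 0 stroke→J1  (common-f at J1 fixed by 1)
bond 3 stroke→J2  (common-f at J2 fixed by 0)
bond 4 stroke→J2  (common-f at J2 fixed by 0)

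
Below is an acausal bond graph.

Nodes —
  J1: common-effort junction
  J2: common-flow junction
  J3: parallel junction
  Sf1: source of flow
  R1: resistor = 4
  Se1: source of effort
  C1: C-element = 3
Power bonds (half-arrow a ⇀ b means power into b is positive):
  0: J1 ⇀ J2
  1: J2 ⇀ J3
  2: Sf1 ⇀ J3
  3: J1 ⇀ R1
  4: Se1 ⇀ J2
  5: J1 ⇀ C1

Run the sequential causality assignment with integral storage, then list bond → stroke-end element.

b2 stroke at Sf1  (Sf1: flow source, stroke at near end)
b4 stroke at J2  (Se1: effort source, stroke at far end)
b1 stroke at J3  (J3 needs exactly one e-in)
b0 stroke at J2  (J2 flow already set via bond 1)
b5 stroke at J1  (C1 outputs effort q/C1)
b3 stroke at R1  (common-e at J1 fixed by 5)

#0 |J2
#1 |J3
#2 |Sf1
#3 |R1
#4 |J2
#5 |J1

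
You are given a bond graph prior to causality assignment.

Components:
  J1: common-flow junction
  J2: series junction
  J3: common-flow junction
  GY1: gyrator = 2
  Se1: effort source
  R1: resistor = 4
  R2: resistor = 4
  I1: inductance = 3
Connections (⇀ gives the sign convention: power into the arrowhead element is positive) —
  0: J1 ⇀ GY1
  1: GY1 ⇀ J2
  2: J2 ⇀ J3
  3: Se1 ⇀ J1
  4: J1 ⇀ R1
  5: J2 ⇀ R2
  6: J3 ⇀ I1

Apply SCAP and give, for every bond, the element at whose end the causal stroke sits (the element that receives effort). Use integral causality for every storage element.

#3 |J1  (Se1 (Se) sets effort on bond)
#6 |I1  (prefer integral on I1)
#2 |J3  (J3: bond 6 brought flow, rest push out)
#1 |J2  (common-f at J2 fixed by 2)
#5 |J2  (1-jn J2 has f-setter on 2)
#0 |J1  (through GY1, causality inverts; strokes same side of GY1)
#4 |R1  (closing 1-jn rule on J1)

bond 0 |J1
bond 1 |J2
bond 2 |J3
bond 3 |J1
bond 4 |R1
bond 5 |J2
bond 6 |I1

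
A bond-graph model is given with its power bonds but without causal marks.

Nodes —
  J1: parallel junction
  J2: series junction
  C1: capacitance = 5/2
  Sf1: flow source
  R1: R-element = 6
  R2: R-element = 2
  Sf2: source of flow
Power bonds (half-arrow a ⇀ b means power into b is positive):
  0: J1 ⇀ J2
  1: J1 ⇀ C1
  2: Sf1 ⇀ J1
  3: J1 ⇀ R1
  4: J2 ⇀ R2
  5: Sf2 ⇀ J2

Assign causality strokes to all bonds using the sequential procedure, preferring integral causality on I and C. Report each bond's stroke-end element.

β2 stroke at Sf1  (source Sf1 imposes f)
β5 stroke at Sf2  (source Sf2 imposes f)
β0 stroke at J2  (common-f at J2 fixed by 5)
β4 stroke at J2  (J2 flow already set via bond 5)
β1 stroke at J1  (prefer integral on C1)
β3 stroke at R1  (J1: bond 1 brought effort, rest push out)

bond 0 |J2
bond 1 |J1
bond 2 |Sf1
bond 3 |R1
bond 4 |J2
bond 5 |Sf2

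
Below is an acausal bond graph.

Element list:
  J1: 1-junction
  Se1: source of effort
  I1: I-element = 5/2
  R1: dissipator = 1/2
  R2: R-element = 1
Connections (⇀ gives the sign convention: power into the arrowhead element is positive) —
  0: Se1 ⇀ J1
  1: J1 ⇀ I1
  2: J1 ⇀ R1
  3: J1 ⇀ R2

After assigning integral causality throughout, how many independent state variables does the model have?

1  (I1 all integral)

β0 |J1  (Se1 fixes effort; stroke away)
β1 |I1  (prefer integral on I1)
β2 |J1  (1-jn J1 has f-setter on 1)
β3 |J1  (J1: bond 1 brought flow, rest push out)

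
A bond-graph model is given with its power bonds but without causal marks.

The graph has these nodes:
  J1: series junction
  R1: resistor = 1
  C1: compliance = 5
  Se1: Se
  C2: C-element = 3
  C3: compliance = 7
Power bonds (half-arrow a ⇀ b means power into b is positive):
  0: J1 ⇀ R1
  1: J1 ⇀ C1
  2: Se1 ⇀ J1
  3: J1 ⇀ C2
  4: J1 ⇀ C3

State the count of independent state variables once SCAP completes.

3  (C1, C2, C3 all integral)

b2 stroke at J1  (Se1 fixes effort; stroke away)
b1 stroke at J1  (C1 outputs effort q/C1)
b3 stroke at J1  (C2 integral (e out))
b4 stroke at J1  (C3 integral (e out))
b0 stroke at R1  (J1 needs exactly one f-in)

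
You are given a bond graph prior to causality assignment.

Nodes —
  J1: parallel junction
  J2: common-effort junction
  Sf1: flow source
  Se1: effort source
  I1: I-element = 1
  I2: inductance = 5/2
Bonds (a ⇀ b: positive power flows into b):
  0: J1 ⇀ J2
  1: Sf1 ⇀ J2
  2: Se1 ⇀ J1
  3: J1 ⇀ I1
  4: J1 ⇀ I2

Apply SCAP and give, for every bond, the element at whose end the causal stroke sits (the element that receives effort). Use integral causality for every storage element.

bond 1 |Sf1  (Sf1 (Sf) sets flow on bond)
bond 2 |J1  (Se1 (Se) sets effort on bond)
bond 0 |J2  (common-e at J1 fixed by 2)
bond 3 |I1  (J1 effort already set via bond 2)
bond 4 |I2  (J1: bond 2 brought effort, rest push out)

b0 stroke at J2
b1 stroke at Sf1
b2 stroke at J1
b3 stroke at I1
b4 stroke at I2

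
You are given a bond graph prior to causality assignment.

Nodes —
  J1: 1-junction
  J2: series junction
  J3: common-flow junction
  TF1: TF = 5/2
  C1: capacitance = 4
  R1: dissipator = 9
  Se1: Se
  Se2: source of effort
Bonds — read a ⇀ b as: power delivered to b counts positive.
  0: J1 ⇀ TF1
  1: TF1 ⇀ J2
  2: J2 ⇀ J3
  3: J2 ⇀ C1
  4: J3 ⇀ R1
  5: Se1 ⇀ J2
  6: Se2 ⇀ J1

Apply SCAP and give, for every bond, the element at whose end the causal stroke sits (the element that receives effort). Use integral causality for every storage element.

β0 stroke→TF1
β1 stroke→J2
β2 stroke→J3
β3 stroke→J2
β4 stroke→R1
β5 stroke→J2
β6 stroke→J1

b5 stroke at J2  (source Se1 imposes e)
b6 stroke at J1  (Se2: effort source, stroke at far end)
b0 stroke at TF1  (only one flow-in slot at J1)
b1 stroke at J2  (TF1: transformer flips bond 0)
b3 stroke at J2  (C1 outputs effort q/C1)
b2 stroke at J3  (closing 1-jn rule on J2)
b4 stroke at R1  (J3 needs exactly one f-in)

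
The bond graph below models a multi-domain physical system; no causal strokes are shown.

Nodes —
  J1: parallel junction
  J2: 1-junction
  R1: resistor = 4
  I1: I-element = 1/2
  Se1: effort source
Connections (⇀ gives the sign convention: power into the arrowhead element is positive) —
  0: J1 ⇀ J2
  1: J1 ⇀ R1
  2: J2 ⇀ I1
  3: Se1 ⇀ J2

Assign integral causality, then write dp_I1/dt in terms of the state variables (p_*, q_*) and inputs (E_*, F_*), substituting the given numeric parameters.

dp_I1/dt = E_Se1 - 8*p_I1

β3 |J2  (Se1 (Se) sets effort on bond)
β2 |I1  (prefer integral on I1)
β0 |J2  (J2 flow already set via bond 2)
β1 |J1  (only one effort-in slot at J1)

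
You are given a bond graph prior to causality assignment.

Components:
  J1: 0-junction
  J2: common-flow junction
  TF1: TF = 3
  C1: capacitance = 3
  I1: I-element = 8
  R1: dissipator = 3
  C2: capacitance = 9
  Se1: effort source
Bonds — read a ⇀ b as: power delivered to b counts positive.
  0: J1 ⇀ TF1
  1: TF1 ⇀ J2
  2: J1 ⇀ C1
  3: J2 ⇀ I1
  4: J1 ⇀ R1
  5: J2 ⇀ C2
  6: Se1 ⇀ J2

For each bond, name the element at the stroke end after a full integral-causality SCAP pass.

#6 stroke at J2  (Se1 (Se) sets effort on bond)
#2 stroke at J1  (C1 integral (e out))
#0 stroke at TF1  (common-e at J1 fixed by 2)
#4 stroke at R1  (0-jn J1 has e-setter on 2)
#1 stroke at J2  (TF TF1: opposite of bond 0)
#3 stroke at I1  (I1 integral (f out))
#5 stroke at J2  (J2: bond 3 brought flow, rest push out)

β0 stroke→TF1
β1 stroke→J2
β2 stroke→J1
β3 stroke→I1
β4 stroke→R1
β5 stroke→J2
β6 stroke→J2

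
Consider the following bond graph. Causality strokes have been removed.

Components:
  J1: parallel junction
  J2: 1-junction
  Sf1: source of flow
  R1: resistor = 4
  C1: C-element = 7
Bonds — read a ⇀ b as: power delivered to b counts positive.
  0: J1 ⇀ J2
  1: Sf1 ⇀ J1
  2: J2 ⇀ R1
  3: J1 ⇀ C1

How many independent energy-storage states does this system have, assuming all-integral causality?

β1 |Sf1  (Sf1 (Sf) sets flow on bond)
β3 |J1  (C1 outputs effort q/C1)
β0 |J2  (common-e at J1 fixed by 3)
β2 |R1  (J2: last free bond brings flow in)

1  (C1 all integral)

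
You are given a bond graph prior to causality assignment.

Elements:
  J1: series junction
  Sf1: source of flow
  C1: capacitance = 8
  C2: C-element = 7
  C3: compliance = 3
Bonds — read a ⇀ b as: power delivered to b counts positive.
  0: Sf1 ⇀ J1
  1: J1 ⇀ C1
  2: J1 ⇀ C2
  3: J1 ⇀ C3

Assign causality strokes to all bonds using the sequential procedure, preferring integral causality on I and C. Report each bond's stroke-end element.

#0 stroke at Sf1  (source Sf1 imposes f)
#1 stroke at J1  (J1: bond 0 brought flow, rest push out)
#2 stroke at J1  (J1: bond 0 brought flow, rest push out)
#3 stroke at J1  (J1 flow already set via bond 0)

#0 stroke→Sf1
#1 stroke→J1
#2 stroke→J1
#3 stroke→J1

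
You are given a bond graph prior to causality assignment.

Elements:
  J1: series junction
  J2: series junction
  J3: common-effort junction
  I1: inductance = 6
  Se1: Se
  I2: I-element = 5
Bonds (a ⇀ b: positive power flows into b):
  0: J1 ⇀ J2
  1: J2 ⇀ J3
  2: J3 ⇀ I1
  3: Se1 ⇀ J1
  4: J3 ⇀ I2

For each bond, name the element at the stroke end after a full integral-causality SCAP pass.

b0 stroke at J2
b1 stroke at J3
b2 stroke at I1
b3 stroke at J1
b4 stroke at I2

bond 3 |J1  (Se1: effort source, stroke at far end)
bond 0 |J2  (closing 1-jn rule on J1)
bond 1 |J3  (only one flow-in slot at J2)
bond 2 |I1  (common-e at J3 fixed by 1)
bond 4 |I2  (common-e at J3 fixed by 1)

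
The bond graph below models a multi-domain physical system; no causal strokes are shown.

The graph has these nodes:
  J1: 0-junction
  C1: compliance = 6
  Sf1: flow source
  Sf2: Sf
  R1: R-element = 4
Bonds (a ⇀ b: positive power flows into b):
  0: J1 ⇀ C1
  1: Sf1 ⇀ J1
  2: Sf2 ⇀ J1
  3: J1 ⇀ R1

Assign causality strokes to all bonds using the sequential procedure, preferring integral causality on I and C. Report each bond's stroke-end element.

β0 stroke at J1
β1 stroke at Sf1
β2 stroke at Sf2
β3 stroke at R1

b1 stroke at Sf1  (Sf1 fixes flow; stroke at Sf1)
b2 stroke at Sf2  (Sf2 fixes flow; stroke at Sf2)
b0 stroke at J1  (C1 integral (e out))
b3 stroke at R1  (J1 effort already set via bond 0)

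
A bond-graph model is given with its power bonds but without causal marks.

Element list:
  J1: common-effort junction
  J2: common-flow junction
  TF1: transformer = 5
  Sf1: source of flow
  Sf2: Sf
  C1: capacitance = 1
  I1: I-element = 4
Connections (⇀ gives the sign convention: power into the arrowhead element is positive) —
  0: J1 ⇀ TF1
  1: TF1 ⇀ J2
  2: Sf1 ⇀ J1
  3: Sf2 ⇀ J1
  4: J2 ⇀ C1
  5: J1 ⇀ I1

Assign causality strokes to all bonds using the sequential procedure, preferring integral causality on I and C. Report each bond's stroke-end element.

bond 0 →J1
bond 1 →TF1
bond 2 →Sf1
bond 3 →Sf2
bond 4 →J2
bond 5 →I1

β2 stroke→Sf1  (source Sf1 imposes f)
β3 stroke→Sf2  (Sf2: flow source, stroke at near end)
β4 stroke→J2  (C1 outputs effort q/C1)
β1 stroke→TF1  (J2: last free bond brings flow in)
β0 stroke→J1  (TF1: transformer flips bond 1)
β5 stroke→I1  (J1: bond 0 brought effort, rest push out)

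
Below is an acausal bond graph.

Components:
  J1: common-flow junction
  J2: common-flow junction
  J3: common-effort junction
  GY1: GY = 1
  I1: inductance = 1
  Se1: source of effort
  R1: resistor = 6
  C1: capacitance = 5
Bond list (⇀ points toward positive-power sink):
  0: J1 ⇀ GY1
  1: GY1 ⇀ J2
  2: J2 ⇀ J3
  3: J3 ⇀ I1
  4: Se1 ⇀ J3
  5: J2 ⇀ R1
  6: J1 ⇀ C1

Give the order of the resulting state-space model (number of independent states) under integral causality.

β4 stroke at J3  (Se1 (Se) sets effort on bond)
β2 stroke at J2  (J3 effort already set via bond 4)
β3 stroke at I1  (J3 effort already set via bond 4)
β6 stroke at J1  (C1: C, integral causality)
β0 stroke at GY1  (J1 needs exactly one f-in)
β1 stroke at GY1  (GY GY1: same side as bond 0)
β5 stroke at J2  (J2: bond 1 brought flow, rest push out)

2  (C1, I1 all integral)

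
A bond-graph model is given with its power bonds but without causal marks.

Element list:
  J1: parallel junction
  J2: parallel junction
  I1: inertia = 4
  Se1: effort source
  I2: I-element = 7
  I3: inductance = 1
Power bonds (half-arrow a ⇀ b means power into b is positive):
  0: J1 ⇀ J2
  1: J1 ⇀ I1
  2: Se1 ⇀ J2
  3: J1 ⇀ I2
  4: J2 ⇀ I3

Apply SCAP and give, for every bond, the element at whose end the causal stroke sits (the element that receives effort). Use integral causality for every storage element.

β2 stroke→J2  (Se1 (Se) sets effort on bond)
β0 stroke→J1  (J2: bond 2 brought effort, rest push out)
β4 stroke→I3  (J2 effort already set via bond 2)
β1 stroke→I1  (0-jn J1 has e-setter on 0)
β3 stroke→I2  (0-jn J1 has e-setter on 0)

β0 stroke→J1
β1 stroke→I1
β2 stroke→J2
β3 stroke→I2
β4 stroke→I3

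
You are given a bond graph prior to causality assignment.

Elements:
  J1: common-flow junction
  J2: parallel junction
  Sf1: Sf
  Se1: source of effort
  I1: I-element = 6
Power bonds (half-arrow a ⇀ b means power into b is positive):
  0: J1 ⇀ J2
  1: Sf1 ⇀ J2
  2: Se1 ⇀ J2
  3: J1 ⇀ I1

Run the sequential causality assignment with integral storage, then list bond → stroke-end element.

bond 0 stroke at J1
bond 1 stroke at Sf1
bond 2 stroke at J2
bond 3 stroke at I1

bond 1 stroke at Sf1  (source Sf1 imposes f)
bond 2 stroke at J2  (Se1 (Se) sets effort on bond)
bond 0 stroke at J1  (J2 effort already set via bond 2)
bond 3 stroke at I1  (J1: last free bond brings flow in)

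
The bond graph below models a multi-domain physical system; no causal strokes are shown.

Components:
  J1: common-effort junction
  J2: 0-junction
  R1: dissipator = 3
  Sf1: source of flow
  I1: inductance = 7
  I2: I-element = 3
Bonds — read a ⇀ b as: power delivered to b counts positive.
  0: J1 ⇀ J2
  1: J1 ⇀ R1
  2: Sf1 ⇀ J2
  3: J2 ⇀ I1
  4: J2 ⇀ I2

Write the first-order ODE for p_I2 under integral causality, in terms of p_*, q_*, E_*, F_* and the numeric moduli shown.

b2 |Sf1  (Sf1 (Sf) sets flow on bond)
b3 |I1  (prefer integral on I1)
b4 |I2  (prefer integral on I2)
b0 |J2  (J2: last free bond brings effort in)
b1 |J1  (closing 0-jn rule on J1)

dp_I2/dt = 3*F_Sf1 - 3*p_I1/7 - p_I2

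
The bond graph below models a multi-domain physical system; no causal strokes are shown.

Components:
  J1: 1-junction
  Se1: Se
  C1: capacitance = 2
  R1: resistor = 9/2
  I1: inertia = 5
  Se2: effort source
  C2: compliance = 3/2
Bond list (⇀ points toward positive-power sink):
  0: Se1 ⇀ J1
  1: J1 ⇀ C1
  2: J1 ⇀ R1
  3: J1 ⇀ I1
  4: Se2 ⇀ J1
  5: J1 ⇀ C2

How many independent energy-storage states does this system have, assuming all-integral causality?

3  (C1, C2, I1 all integral)

b0 stroke at J1  (Se1 (Se) sets effort on bond)
b4 stroke at J1  (source Se2 imposes e)
b1 stroke at J1  (prefer integral on C1)
b3 stroke at I1  (I1 outputs flow p/I1)
b2 stroke at J1  (1-jn J1 has f-setter on 3)
b5 stroke at J1  (common-f at J1 fixed by 3)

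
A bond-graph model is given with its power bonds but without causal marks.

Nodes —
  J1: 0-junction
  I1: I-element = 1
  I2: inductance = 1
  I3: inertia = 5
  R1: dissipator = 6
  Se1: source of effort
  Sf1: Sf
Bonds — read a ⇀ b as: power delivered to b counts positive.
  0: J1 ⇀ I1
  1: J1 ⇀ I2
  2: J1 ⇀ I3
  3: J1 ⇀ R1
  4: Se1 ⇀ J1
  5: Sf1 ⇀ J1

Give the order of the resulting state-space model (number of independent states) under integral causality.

#4 stroke→J1  (Se1 (Se) sets effort on bond)
#5 stroke→Sf1  (source Sf1 imposes f)
#0 stroke→I1  (J1 effort already set via bond 4)
#1 stroke→I2  (0-jn J1 has e-setter on 4)
#2 stroke→I3  (J1: bond 4 brought effort, rest push out)
#3 stroke→R1  (J1 effort already set via bond 4)

3  (I1, I2, I3 all integral)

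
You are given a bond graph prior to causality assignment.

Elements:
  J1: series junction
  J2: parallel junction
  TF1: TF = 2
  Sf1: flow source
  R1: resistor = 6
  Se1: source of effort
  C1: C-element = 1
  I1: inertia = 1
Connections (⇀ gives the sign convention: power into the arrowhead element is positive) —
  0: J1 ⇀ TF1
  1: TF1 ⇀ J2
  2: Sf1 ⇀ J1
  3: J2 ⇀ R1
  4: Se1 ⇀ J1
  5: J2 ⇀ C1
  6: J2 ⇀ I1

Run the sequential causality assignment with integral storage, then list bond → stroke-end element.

#0 →J1
#1 →TF1
#2 →Sf1
#3 →R1
#4 →J1
#5 →J2
#6 →I1

bond 2 →Sf1  (Sf1 (Sf) sets flow on bond)
bond 4 →J1  (Se1: effort source, stroke at far end)
bond 0 →J1  (J1 flow already set via bond 2)
bond 1 →TF1  (through TF1, causality passes straight; one stroke at TF1)
bond 5 →J2  (C1 integral (e out))
bond 3 →R1  (J2: bond 5 brought effort, rest push out)
bond 6 →I1  (common-e at J2 fixed by 5)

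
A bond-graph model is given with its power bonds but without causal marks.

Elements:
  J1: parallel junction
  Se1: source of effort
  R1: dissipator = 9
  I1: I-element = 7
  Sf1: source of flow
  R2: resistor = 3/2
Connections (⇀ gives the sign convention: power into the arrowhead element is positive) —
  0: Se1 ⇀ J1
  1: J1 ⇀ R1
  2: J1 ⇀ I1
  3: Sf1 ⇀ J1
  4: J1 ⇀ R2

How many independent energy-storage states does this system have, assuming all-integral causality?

β0 stroke→J1  (source Se1 imposes e)
β3 stroke→Sf1  (Sf1 (Sf) sets flow on bond)
β1 stroke→R1  (J1: bond 0 brought effort, rest push out)
β2 stroke→I1  (J1: bond 0 brought effort, rest push out)
β4 stroke→R2  (J1: bond 0 brought effort, rest push out)

1  (I1 all integral)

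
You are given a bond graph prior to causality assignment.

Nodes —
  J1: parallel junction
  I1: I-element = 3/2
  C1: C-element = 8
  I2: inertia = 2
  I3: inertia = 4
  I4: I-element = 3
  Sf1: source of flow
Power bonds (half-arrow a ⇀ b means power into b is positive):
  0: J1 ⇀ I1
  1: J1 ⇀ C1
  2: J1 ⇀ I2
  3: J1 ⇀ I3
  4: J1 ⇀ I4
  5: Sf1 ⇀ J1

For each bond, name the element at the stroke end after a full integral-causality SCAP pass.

bond 0 |I1
bond 1 |J1
bond 2 |I2
bond 3 |I3
bond 4 |I4
bond 5 |Sf1

b5 stroke at Sf1  (Sf1: flow source, stroke at near end)
b0 stroke at I1  (I1 outputs flow p/I1)
b1 stroke at J1  (C1 integral (e out))
b2 stroke at I2  (common-e at J1 fixed by 1)
b3 stroke at I3  (0-jn J1 has e-setter on 1)
b4 stroke at I4  (0-jn J1 has e-setter on 1)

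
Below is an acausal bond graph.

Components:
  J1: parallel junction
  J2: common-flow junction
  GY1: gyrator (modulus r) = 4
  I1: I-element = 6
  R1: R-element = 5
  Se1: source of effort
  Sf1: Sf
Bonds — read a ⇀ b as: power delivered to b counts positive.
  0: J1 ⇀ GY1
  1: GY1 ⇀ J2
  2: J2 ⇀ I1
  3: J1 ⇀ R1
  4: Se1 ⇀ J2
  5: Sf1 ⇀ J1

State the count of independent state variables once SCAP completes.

1  (I1 all integral)

b4 stroke at J2  (source Se1 imposes e)
b5 stroke at Sf1  (Sf1: flow source, stroke at near end)
b2 stroke at I1  (I1: I, integral causality)
b1 stroke at J2  (J2 flow already set via bond 2)
b0 stroke at J1  (GY1 both-in/both-out from 1)
b3 stroke at R1  (J1 effort already set via bond 0)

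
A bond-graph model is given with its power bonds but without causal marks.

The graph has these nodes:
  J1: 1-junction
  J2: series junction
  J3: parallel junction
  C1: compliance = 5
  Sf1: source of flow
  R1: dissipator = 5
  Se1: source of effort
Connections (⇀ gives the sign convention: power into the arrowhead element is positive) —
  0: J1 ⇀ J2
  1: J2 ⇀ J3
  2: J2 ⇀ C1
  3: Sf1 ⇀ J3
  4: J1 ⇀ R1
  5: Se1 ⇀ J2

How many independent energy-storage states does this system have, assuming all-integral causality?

bond 3 stroke at Sf1  (source Sf1 imposes f)
bond 5 stroke at J2  (Se1: effort source, stroke at far end)
bond 1 stroke at J3  (closing 0-jn rule on J3)
bond 0 stroke at J2  (1-jn J2 has f-setter on 1)
bond 2 stroke at J2  (common-f at J2 fixed by 1)
bond 4 stroke at J1  (1-jn J1 has f-setter on 0)

1  (C1 all integral)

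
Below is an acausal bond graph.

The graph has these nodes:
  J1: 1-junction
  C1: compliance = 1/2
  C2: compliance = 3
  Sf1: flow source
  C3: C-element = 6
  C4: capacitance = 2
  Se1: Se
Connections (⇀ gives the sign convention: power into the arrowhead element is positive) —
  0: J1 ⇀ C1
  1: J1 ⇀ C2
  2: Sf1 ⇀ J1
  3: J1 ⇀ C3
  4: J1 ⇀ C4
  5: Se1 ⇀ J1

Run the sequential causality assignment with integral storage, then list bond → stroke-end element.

β2 stroke→Sf1  (Sf1 fixes flow; stroke at Sf1)
β5 stroke→J1  (Se1: effort source, stroke at far end)
β0 stroke→J1  (J1 flow already set via bond 2)
β1 stroke→J1  (J1: bond 2 brought flow, rest push out)
β3 stroke→J1  (J1: bond 2 brought flow, rest push out)
β4 stroke→J1  (1-jn J1 has f-setter on 2)

β0 |J1
β1 |J1
β2 |Sf1
β3 |J1
β4 |J1
β5 |J1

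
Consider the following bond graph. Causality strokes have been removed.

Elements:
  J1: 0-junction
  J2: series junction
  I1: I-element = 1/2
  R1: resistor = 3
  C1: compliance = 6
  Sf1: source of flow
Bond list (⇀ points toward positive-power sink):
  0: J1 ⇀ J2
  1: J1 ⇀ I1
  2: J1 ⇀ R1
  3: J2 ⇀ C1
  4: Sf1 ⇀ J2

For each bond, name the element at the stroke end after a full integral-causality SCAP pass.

b0 →J2
b1 →I1
b2 →J1
b3 →J2
b4 →Sf1

bond 4 stroke→Sf1  (Sf1 (Sf) sets flow on bond)
bond 0 stroke→J2  (J2 flow already set via bond 4)
bond 3 stroke→J2  (J2 flow already set via bond 4)
bond 1 stroke→I1  (I1 integral (f out))
bond 2 stroke→J1  (only one effort-in slot at J1)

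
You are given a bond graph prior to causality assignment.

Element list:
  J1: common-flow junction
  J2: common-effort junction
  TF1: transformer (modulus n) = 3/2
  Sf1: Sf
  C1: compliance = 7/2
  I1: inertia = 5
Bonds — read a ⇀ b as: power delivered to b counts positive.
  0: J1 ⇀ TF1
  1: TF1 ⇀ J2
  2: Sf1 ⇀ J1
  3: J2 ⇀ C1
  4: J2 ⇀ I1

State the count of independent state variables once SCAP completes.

2  (C1, I1 all integral)

#2 stroke→Sf1  (Sf1: flow source, stroke at near end)
#0 stroke→J1  (common-f at J1 fixed by 2)
#1 stroke→TF1  (TF1 one-in-one-out from 0)
#3 stroke→J2  (C1: C, integral causality)
#4 stroke→I1  (0-jn J2 has e-setter on 3)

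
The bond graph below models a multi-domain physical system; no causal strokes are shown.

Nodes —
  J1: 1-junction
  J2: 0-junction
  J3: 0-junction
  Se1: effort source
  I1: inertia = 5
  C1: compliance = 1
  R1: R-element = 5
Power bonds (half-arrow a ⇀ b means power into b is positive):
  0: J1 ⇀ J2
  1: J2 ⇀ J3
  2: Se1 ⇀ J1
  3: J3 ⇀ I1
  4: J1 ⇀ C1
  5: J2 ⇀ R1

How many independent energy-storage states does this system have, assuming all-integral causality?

bond 2 stroke→J1  (Se1: effort source, stroke at far end)
bond 3 stroke→I1  (I1 integral (f out))
bond 1 stroke→J3  (J3: last free bond brings effort in)
bond 4 stroke→J1  (prefer integral on C1)
bond 0 stroke→J2  (J1: last free bond brings flow in)
bond 5 stroke→R1  (common-e at J2 fixed by 0)

2  (C1, I1 all integral)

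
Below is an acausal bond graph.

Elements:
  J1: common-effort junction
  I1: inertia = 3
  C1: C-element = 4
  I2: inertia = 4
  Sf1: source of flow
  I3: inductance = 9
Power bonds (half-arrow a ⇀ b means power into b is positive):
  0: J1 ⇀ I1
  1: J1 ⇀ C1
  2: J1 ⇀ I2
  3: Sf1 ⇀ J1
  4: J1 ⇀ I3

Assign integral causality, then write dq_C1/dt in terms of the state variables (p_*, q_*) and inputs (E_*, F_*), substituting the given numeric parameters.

#3 →Sf1  (Sf1 fixes flow; stroke at Sf1)
#0 →I1  (I1 integral (f out))
#1 →J1  (C1: C, integral causality)
#2 →I2  (J1 effort already set via bond 1)
#4 →I3  (0-jn J1 has e-setter on 1)

dq_C1/dt = F_Sf1 - p_I1/3 - p_I2/4 - p_I3/9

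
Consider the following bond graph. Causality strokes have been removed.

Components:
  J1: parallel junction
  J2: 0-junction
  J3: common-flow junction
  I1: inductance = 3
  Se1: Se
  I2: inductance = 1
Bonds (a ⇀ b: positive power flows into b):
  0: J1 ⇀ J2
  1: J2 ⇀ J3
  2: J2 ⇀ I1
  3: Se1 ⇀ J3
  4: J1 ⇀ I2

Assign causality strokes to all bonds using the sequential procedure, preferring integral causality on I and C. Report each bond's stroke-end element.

#0 |J1
#1 |J2
#2 |I1
#3 |J3
#4 |I2

#3 |J3  (Se1 (Se) sets effort on bond)
#1 |J2  (only one flow-in slot at J3)
#0 |J1  (J2 effort already set via bond 1)
#2 |I1  (J2 effort already set via bond 1)
#4 |I2  (common-e at J1 fixed by 0)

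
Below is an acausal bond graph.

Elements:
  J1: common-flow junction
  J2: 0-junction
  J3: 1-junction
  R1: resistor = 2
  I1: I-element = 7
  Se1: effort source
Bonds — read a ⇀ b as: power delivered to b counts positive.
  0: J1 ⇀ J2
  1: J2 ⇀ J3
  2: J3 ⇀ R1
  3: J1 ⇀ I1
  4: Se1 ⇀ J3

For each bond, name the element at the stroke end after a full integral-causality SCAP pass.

#0 stroke→J1
#1 stroke→J2
#2 stroke→J3
#3 stroke→I1
#4 stroke→J3

bond 4 stroke→J3  (Se1: effort source, stroke at far end)
bond 3 stroke→I1  (I1 integral (f out))
bond 0 stroke→J1  (J1 flow already set via bond 3)
bond 1 stroke→J2  (J2: last free bond brings effort in)
bond 2 stroke→J3  (J3 flow already set via bond 1)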